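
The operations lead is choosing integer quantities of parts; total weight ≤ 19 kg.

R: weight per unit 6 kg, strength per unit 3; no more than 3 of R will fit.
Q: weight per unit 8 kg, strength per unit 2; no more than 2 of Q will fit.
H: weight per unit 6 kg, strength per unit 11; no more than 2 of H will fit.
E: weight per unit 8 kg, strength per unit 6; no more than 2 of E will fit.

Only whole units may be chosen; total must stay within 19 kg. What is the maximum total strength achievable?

2×H: weight 12 ≤ 19, strength 2·11 = 22.
1×R and 2×H: weight 18 ≤ 19, strength 1·3 + 2·11 = 25.
Best is 25.

25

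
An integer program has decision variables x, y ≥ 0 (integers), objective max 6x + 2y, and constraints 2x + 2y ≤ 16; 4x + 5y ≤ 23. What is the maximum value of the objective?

30

(x,y)=(5,0): 2·5+2·0=10≤16, 4·5+5·0=20≤23, objective 30.
(x,y)=(4,1): 2·4+2·1=10≤16, 4·4+5·1=21≤23, objective 26.
No feasible integer point exceeds 30.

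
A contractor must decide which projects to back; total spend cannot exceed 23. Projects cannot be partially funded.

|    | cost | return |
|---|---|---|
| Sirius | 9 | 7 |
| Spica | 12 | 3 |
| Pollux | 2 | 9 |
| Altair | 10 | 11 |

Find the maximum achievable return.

Sirius + Pollux + Altair: cost 9 + 2 + 10 = 21 ≤ 23, return 7 + 9 + 11 = 27.
Pollux + Altair: cost 2 + 10 = 12 ≤ 23, return 9 + 11 = 20.
Best is Sirius, Pollux, and Altair with total return 27.

27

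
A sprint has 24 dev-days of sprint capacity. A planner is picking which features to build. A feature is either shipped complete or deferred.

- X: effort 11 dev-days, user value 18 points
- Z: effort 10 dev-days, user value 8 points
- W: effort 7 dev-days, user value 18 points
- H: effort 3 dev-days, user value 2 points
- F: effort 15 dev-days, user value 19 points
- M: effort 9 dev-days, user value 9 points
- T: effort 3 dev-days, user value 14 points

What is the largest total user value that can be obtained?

52

Allowing fractional choices, the relaxed optimum would be about 53.8, but features are indivisible.
W + H + M + T: effort 7 + 3 + 9 + 3 = 22 ≤ 24, user value 18 + 2 + 9 + 14 = 43.
X + W + T: effort 11 + 7 + 3 = 21 ≤ 24, user value 18 + 18 + 14 = 50.
X + W + H + T: effort 11 + 7 + 3 + 3 = 24 ≤ 24, user value 18 + 18 + 2 + 14 = 52.
Best is X, W, H, and T with total user value 52.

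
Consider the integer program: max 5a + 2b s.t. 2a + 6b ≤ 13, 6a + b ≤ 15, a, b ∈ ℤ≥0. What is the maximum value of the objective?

12

Relaxing integrality, the LP optimum is 14.15 at (a,b) = (2.26, 1.41), which is not an integer point.
(a,b)=(2,1): 2·2+6·1=10≤13, 6·2+1·1=13≤15, objective 12.
(a,b)=(2,0): 2·2+6·0=4≤13, 6·2+1·0=12≤15, objective 10.
(a,b)=(1,1): 2·1+6·1=8≤13, 6·1+1·1=7≤15, objective 7.
No feasible integer point exceeds 12.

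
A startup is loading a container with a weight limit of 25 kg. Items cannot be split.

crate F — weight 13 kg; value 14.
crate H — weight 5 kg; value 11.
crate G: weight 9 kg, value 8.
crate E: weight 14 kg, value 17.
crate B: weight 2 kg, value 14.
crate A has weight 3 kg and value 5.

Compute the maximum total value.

Allowing fractional choices, the relaxed optimum would be about 48.1, but items are indivisible.
crate H + crate E + crate B: weight 5 + 14 + 2 = 21 ≤ 25, value 11 + 17 + 14 = 42.
crate F + crate H + crate B + crate A: weight 13 + 5 + 2 + 3 = 23 ≤ 25, value 14 + 11 + 14 + 5 = 44.
crate H + crate E + crate B + crate A: weight 5 + 14 + 2 + 3 = 24 ≤ 25, value 11 + 17 + 14 + 5 = 47.
Best is crate H, crate E, crate B, and crate A with total value 47.

47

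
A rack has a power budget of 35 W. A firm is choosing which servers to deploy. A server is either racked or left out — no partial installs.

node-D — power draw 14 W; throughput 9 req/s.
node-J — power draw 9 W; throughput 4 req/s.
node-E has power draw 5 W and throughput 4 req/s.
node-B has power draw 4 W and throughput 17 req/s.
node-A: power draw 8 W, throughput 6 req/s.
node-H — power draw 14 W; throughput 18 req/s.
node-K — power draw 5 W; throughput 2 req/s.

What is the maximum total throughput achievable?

45

Allowing fractional choices, the relaxed optimum would be about 47.6, but servers are indivisible.
node-J + node-B + node-A + node-H: power draw 9 + 4 + 8 + 14 = 35 ≤ 35, throughput 4 + 17 + 6 + 18 = 45.
node-D + node-B + node-H: power draw 14 + 4 + 14 = 32 ≤ 35, throughput 9 + 17 + 18 = 44.
node-E + node-B + node-A + node-H: power draw 5 + 4 + 8 + 14 = 31 ≤ 35, throughput 4 + 17 + 6 + 18 = 45.
The maximum throughput is 45; one optimal choice is node-E, node-B, node-A, and node-H.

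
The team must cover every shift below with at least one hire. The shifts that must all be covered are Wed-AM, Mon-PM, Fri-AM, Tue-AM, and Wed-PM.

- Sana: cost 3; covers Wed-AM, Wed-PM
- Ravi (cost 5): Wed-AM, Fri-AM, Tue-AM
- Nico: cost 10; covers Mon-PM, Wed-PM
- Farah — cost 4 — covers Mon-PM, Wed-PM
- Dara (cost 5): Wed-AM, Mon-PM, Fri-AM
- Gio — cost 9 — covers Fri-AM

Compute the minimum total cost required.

9

This is a weighted set-cover instance.
The greedy cost-per-new-shift heuristic would pick Sana, Ravi, and Farah for 12, but a cheaper cover exists.
Choose Ravi and Farah: together they cover Wed-AM, Mon-PM, Fri-AM, Tue-AM, Wed-PM — every shift.
Total cost: 5 + 4 = 9.
No cover costs less than 9.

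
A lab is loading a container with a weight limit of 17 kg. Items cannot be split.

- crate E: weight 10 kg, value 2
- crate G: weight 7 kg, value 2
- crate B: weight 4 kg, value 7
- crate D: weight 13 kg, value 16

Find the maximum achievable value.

23

This is a 0-1 knapsack instance.
crate D: weight 13 ≤ 17, value 16.
crate G + crate B: weight 7 + 4 = 11 ≤ 17, value 2 + 7 = 9.
crate B + crate D: weight 4 + 13 = 17 ≤ 17, value 7 + 16 = 23.
Best is crate B and crate D with total value 23.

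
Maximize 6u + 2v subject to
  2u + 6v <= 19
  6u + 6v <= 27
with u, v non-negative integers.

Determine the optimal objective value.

(u,v)=(4,0) is feasible, giving 24.
(u,v)=(3,1) is feasible, giving 20.
The best lattice point is (4,0), giving 24.

24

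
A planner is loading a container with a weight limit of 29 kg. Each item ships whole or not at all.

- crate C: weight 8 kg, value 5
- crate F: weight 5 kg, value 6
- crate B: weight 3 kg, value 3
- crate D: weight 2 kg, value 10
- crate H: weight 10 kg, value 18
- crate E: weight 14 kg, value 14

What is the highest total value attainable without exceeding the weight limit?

Allowing fractional choices, the relaxed optimum would be about 46.0, but items are indivisible.
crate B + crate D + crate H + crate E: weight 3 + 2 + 10 + 14 = 29 ≤ 29, value 3 + 10 + 18 + 14 = 45.
crate D + crate H + crate E: weight 2 + 10 + 14 = 26 ≤ 29, value 10 + 18 + 14 = 42.
Best is crate B, crate D, crate H, and crate E with total value 45.

45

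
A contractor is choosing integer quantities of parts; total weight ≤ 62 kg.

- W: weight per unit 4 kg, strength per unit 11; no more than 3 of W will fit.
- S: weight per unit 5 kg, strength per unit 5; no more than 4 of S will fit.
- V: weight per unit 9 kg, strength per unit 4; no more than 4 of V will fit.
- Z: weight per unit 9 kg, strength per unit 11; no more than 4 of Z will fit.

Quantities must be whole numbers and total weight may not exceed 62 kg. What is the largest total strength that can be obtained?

87

This is a bounded integer knapsack.
W has the best ratio (11/4); taking only W gives at most 3×11 = 33 (stopped by the supply cap of 3).
Mixing does better — 3×W, 2×S, and 4×Z: weight 58 ≤ 62, strength 3·11 + 2·5 + 4·11 = 87.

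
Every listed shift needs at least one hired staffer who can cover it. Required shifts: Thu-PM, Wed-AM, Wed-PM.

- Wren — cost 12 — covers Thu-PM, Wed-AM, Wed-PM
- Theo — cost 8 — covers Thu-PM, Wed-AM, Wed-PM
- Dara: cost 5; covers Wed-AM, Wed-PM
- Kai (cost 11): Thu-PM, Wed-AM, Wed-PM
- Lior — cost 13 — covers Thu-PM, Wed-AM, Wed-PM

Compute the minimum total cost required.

8

This is a weighted set-cover instance.
The greedy cost-per-new-shift heuristic would pick Dara and Theo for 13, but a cheaper cover exists.
Theo alone covers Thu-PM, Wed-AM, Wed-PM — every shift.
Total cost: 8.
No cover costs less than 8.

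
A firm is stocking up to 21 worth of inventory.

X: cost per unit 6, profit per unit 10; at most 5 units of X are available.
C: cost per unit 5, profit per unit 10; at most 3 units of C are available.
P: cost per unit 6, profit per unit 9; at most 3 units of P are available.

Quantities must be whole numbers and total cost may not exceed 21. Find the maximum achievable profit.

This is a bounded integer knapsack.
C has the best ratio (10/5); taking only C gives at most 3×10 = 30 (stopped by the supply cap of 3).
Mixing does better — 1×X and 3×C: cost 21 ≤ 21, profit 1·10 + 3·10 = 40.

40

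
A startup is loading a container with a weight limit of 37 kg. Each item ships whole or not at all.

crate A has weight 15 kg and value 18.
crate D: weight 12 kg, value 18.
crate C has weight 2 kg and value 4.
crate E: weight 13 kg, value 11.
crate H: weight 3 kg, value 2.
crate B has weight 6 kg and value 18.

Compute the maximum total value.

58

Allowing fractional choices, the relaxed optimum would be about 59.7, but items are indivisible.
crate A + crate D + crate H + crate B: weight 15 + 12 + 3 + 6 = 36 ≤ 37, value 18 + 18 + 2 + 18 = 56.
crate A + crate D + crate C + crate B: weight 15 + 12 + 2 + 6 = 35 ≤ 37, value 18 + 18 + 4 + 18 = 58.
crate A + crate D + crate B: weight 15 + 12 + 6 = 33 ≤ 37, value 18 + 18 + 18 = 54.
Best is crate A, crate D, crate C, and crate B with total value 58.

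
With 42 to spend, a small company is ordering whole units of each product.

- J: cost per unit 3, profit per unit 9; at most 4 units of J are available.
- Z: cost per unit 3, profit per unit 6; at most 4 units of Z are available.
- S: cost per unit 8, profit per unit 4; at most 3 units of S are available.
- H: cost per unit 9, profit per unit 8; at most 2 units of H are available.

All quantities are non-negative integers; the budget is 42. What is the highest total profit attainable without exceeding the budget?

76

This is a bounded integer knapsack.
J has the best ratio (9/3); taking only J gives at most 4×9 = 36 (stopped by the supply cap of 4).
Mixing does better — 4×J, 4×Z, and 2×H: cost 42 ≤ 42, profit 4·9 + 4·6 + 2·8 = 76.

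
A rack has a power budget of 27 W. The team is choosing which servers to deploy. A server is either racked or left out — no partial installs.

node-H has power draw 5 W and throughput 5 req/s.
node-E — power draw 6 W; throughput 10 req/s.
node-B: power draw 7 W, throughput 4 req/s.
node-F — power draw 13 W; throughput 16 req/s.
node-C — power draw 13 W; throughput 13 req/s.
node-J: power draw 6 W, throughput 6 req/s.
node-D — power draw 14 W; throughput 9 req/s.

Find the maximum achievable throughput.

node-H + node-E + node-F: power draw 5 + 6 + 13 = 24 ≤ 27, throughput 5 + 10 + 16 = 31.
node-E + node-B + node-F: power draw 6 + 7 + 13 = 26 ≤ 27, throughput 10 + 4 + 16 = 30.
node-E + node-F + node-J: power draw 6 + 13 + 6 = 25 ≤ 27, throughput 10 + 16 + 6 = 32.
Best is node-E, node-F, and node-J with total throughput 32.

32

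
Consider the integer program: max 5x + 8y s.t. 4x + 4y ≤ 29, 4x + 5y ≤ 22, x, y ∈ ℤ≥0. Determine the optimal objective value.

The continuous relaxation peaks at (0, 4.4) with value 35.20; rounding to a feasible lattice point costs some objective.
(x,y)=(0,4): 4·0+4·4=16≤29, 4·0+5·4=20≤22, objective 32.
(x,y)=(1,3): 4·1+4·3=16≤29, 4·1+5·3=19≤22, objective 29.
(x,y)=(0,3): 4·0+4·3=12≤29, 4·0+5·3=15≤22, objective 24.
Maximum is 32 at (x,y)=(0,4).

32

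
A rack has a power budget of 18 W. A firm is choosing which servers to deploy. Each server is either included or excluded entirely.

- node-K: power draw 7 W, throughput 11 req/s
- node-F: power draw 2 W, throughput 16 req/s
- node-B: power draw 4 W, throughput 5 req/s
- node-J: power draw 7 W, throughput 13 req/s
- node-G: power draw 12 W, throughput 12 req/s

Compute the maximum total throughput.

node-F + node-B + node-J: power draw 2 + 4 + 7 = 13 ≤ 18, throughput 16 + 5 + 13 = 34.
node-F + node-B + node-G: power draw 2 + 4 + 12 = 18 ≤ 18, throughput 16 + 5 + 12 = 33.
node-K + node-F + node-J: power draw 7 + 2 + 7 = 16 ≤ 18, throughput 11 + 16 + 13 = 40.
Best is node-K, node-F, and node-J with total throughput 40.

40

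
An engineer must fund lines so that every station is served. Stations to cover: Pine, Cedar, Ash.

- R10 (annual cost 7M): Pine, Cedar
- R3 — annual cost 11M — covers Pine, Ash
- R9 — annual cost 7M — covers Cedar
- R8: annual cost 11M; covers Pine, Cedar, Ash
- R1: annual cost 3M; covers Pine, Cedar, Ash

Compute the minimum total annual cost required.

R1 alone covers Pine, Cedar, Ash — every station.
Total annual cost: 3.

3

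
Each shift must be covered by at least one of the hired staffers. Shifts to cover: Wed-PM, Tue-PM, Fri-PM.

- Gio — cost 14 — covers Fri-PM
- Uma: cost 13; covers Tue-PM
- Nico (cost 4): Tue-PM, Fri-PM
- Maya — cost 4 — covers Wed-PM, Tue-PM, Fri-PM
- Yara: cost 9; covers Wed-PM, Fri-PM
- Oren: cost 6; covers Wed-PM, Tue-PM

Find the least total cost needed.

4

Maya alone covers Wed-PM, Tue-PM, Fri-PM — every shift.
Total cost: 4.
No cover costs less than 4.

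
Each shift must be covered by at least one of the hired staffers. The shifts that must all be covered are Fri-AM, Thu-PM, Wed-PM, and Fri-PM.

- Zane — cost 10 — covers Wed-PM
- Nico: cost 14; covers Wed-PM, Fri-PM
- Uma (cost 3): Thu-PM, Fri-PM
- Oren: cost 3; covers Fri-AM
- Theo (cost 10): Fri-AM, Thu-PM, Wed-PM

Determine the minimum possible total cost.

The greedy cost-per-new-shift heuristic would pick Uma, Oren, and Zane for 16, but a cheaper cover exists.
Choose Uma and Theo: together they cover Fri-AM, Thu-PM, Wed-PM, Fri-PM — every shift.
Total cost: 3 + 10 = 13.
No cover costs less than 13.

13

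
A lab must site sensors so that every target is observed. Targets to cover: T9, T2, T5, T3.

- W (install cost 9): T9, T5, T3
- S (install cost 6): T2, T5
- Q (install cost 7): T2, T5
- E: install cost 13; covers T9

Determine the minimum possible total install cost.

15

This is a weighted set-cover instance.
Choose W and S: together they cover T9, T2, T5, T3 — every target.
Total install cost: 9 + 6 = 15.
No cover costs less than 15.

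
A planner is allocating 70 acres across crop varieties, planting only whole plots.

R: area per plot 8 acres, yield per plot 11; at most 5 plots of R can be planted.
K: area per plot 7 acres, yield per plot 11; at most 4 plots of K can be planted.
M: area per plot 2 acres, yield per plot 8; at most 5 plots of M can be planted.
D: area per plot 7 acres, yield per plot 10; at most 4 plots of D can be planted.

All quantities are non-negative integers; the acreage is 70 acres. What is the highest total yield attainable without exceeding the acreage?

Take 4×R, 4×K, and 5×M: area 70 ≤ 70, yield 4·11 + 4·11 + 5·8 = 128.
M has the best ratio (8/2) and is taken to its limit of 5; remaining capacity is filled optimally with the others.

128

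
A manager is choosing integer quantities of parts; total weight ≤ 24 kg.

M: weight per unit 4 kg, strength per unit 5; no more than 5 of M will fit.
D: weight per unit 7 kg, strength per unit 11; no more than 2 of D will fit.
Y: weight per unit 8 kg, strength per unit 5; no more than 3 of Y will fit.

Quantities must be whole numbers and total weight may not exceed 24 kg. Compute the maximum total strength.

32

4×M and 1×D: weight 23 ≤ 24, strength 4·5 + 1·11 = 31.
2×M and 2×D: weight 22 ≤ 24, strength 2·5 + 2·11 = 32.
Best is 32.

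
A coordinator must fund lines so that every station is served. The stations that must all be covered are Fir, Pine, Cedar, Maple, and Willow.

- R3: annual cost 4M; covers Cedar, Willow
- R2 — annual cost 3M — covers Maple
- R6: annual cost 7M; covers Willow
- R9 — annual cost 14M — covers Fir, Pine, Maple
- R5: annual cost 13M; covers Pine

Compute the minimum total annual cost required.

18

The greedy cost-per-new-station heuristic would pick R3, R2, and R9 for 21, but a cheaper cover exists.
Choose R3 and R9: together they cover Fir, Pine, Cedar, Maple, Willow — every station.
Total annual cost: 4 + 14 = 18.
No cover costs less than 18.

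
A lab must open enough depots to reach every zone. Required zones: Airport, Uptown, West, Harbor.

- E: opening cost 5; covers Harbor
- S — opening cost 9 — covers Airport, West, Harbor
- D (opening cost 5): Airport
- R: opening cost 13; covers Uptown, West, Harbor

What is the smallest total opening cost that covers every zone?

The greedy cost-per-new-zone heuristic would pick S and R for 22, but a cheaper cover exists.
Choose D and R: together they cover Airport, Uptown, West, Harbor — every zone.
Total opening cost: 5 + 13 = 18.
No cover costs less than 18.

18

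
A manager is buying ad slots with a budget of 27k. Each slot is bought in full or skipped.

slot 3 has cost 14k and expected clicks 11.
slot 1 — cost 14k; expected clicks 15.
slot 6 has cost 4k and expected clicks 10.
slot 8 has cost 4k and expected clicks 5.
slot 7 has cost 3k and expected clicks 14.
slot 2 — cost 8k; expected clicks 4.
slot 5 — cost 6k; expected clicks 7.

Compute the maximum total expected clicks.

slot 3 + slot 6 + slot 7 + slot 5: cost 14 + 4 + 3 + 6 = 27 ≤ 27, expected clicks 11 + 10 + 14 + 7 = 42.
slot 1 + slot 6 + slot 7 + slot 5: cost 14 + 4 + 3 + 6 = 27 ≤ 27, expected clicks 15 + 10 + 14 + 7 = 46.
slot 1 + slot 6 + slot 8 + slot 7: cost 14 + 4 + 4 + 3 = 25 ≤ 27, expected clicks 15 + 10 + 5 + 14 = 44.
Best is slot 1, slot 6, slot 7, and slot 5 with total expected clicks 46.

46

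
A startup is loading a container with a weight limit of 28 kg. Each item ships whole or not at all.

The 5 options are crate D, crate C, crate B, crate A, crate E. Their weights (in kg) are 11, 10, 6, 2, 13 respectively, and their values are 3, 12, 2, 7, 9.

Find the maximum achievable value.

Allowing fractional choices, the relaxed optimum would be about 29.0, but items are indivisible.
crate C + crate A + crate E: weight 10 + 2 + 13 = 25 ≤ 28, value 12 + 7 + 9 = 28.
crate D + crate C + crate A: weight 11 + 10 + 2 = 23 ≤ 28, value 3 + 12 + 7 = 22.
Best is crate C, crate A, and crate E with total value 28.

28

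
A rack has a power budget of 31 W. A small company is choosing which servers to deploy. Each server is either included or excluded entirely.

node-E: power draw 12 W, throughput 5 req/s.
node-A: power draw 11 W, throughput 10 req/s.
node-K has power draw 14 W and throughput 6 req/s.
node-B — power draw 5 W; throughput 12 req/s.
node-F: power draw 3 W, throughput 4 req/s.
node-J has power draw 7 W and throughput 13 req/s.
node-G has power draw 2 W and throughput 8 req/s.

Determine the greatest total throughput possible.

47

node-A + node-B + node-J + node-G: power draw 11 + 5 + 7 + 2 = 25 ≤ 31, throughput 10 + 12 + 13 + 8 = 43.
node-A + node-B + node-F + node-J + node-G: power draw 11 + 5 + 3 + 7 + 2 = 28 ≤ 31, throughput 10 + 12 + 4 + 13 + 8 = 47.
Best is node-A, node-B, node-F, node-J, and node-G with total throughput 47.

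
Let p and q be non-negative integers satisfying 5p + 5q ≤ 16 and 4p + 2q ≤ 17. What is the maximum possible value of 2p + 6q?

The continuous relaxation peaks at (0, 3.2) with value 19.20; rounding to a feasible lattice point costs some objective.
(p,q)=(0,3): 5·0+5·3=15≤16, 4·0+2·3=6≤17, objective 18.
(p,q)=(1,2): 5·1+5·2=15≤16, 4·1+2·2=8≤17, objective 14.
(p,q)=(0,2): 5·0+5·2=10≤16, 4·0+2·2=4≤17, objective 12.
No feasible integer point exceeds 18.

18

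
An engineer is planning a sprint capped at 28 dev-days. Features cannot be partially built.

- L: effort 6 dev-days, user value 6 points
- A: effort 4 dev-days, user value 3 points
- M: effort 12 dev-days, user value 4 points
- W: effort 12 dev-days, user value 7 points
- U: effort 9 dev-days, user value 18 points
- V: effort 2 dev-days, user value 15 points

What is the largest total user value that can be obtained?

This is an integer program with binary decision variables.
Allowing fractional choices, the relaxed optimum would be about 46.1, but features are indivisible.
L + A + U + V: effort 6 + 4 + 9 + 2 = 21 ≤ 28, user value 6 + 3 + 18 + 15 = 42.
A + W + U + V: effort 4 + 12 + 9 + 2 = 27 ≤ 28, user value 3 + 7 + 18 + 15 = 43.
Best is A, W, U, and V with total user value 43.

43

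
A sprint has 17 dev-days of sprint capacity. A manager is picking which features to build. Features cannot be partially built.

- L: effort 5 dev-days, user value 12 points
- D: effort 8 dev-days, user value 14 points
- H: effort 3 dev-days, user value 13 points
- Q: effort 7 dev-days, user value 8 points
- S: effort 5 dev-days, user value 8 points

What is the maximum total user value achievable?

This is a 0-1 knapsack instance.
Take L, D, and H: effort 5 + 8 + 3 = 16 ≤ 17, user value 12 + 14 + 13 = 39.
No other feasible combination does better.

39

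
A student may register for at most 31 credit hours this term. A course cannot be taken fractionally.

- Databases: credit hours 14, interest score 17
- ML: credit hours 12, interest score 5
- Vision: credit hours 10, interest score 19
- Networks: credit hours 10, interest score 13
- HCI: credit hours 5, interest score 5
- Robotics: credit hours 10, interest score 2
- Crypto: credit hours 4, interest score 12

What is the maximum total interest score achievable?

Treat it as a binary knapsack problem.
Vision + Networks + HCI + Crypto: credit hours 10 + 10 + 5 + 4 = 29 ≤ 31, interest score 19 + 13 + 5 + 12 = 49.
Databases + Vision + Crypto: credit hours 14 + 10 + 4 = 28 ≤ 31, interest score 17 + 19 + 12 = 48.
Best is Vision, Networks, HCI, and Crypto with total interest score 49.

49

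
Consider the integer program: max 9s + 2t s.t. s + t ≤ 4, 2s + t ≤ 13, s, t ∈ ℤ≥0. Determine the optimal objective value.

36

(s,t)=(4,0): 1·4+1·0=4≤4, 2·4+1·0=8≤13, objective 36.
(s,t)=(3,1): 1·3+1·1=4≤4, 2·3+1·1=7≤13, objective 29.
(s,t)=(3,0): 1·3+1·0=3≤4, 2·3+1·0=6≤13, objective 27.
The best lattice point is (4,0), giving 36.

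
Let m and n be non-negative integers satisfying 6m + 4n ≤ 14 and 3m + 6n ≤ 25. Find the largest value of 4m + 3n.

Relaxing integrality, the LP optimum is 10.50 at (m,n) = (0, 3.5), which is not an integer point.
(m,n)=(1,2): 6·1+4·2=14≤14, 3·1+6·2=15≤25, objective 10.
(m,n)=(0,3): 6·0+4·3=12≤14, 3·0+6·3=18≤25, objective 9.
(m,n)=(1,1): 6·1+4·1=10≤14, 3·1+6·1=9≤25, objective 7.
(m,n)=(0,2): 6·0+4·2=8≤14, 3·0+6·2=12≤25, objective 6.
No feasible integer point exceeds 10.

10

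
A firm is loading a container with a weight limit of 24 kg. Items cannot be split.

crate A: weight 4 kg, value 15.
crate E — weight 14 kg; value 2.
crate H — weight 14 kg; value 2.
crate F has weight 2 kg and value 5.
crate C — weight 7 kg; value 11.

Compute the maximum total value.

Allowing fractional choices, the relaxed optimum would be about 32.6, but items are indivisible.
crate A + crate C: weight 4 + 7 = 11 ≤ 24, value 15 + 11 = 26.
crate A + crate F + crate C: weight 4 + 2 + 7 = 13 ≤ 24, value 15 + 5 + 11 = 31.
Best is crate A, crate F, and crate C with total value 31.

31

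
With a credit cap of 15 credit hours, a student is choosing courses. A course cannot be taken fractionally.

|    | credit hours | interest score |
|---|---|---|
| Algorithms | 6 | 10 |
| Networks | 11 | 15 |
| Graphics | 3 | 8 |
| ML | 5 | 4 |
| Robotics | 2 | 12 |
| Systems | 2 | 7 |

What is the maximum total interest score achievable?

37

Treat it as a binary knapsack problem.
Take Algorithms, Graphics, Robotics, and Systems: credit hours 6 + 3 + 2 + 2 = 13 ≤ 15, interest score 10 + 8 + 12 + 7 = 37.
No other feasible combination does better.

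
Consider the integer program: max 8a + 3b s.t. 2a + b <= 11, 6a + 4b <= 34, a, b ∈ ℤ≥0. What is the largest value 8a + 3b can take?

43

Relaxing integrality, the LP optimum is 44.00 at (a,b) = (5.5, 0), which is not an integer point.
(a,b)=(5,1): 2·5+1·1=11≤11, 6·5+4·1=34≤34, objective 43.
(a,b)=(5,0): 2·5+1·0=10≤11, 6·5+4·0=30≤34, objective 40.
(a,b)=(4,2): 2·4+1·2=10≤11, 6·4+4·2=32≤34, objective 38.
No feasible integer point exceeds 43.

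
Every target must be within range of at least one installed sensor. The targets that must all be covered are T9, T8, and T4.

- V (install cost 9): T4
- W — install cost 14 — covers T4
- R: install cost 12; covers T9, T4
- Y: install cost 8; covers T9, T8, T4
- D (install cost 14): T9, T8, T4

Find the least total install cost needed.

This is a weighted set-cover instance.
Y alone covers T9, T8, T4 — every target.
Total install cost: 8.
No cover costs less than 8.

8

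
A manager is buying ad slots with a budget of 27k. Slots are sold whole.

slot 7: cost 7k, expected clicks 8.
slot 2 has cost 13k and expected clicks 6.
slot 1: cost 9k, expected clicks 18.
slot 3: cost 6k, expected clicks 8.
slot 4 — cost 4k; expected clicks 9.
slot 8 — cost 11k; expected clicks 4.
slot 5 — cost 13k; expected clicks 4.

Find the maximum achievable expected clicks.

Take slot 7, slot 1, slot 3, and slot 4: cost 7 + 9 + 6 + 4 = 26 ≤ 27, expected clicks 8 + 18 + 8 + 9 = 43.
No other feasible combination does better.

43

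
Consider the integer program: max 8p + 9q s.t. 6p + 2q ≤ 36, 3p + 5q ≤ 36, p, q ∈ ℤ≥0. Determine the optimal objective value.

70

The continuous relaxation peaks at (4.5, 4.5) with value 76.50; rounding to a feasible lattice point costs some objective.
(p,q)=(2,6) is feasible, giving 70.
(p,q)=(3,5) is feasible, giving 69.
(p,q)=(4,4) is feasible, giving 68.
(p,q)=(5,3) is feasible, giving 67.
The best lattice point is (2,6), giving 70.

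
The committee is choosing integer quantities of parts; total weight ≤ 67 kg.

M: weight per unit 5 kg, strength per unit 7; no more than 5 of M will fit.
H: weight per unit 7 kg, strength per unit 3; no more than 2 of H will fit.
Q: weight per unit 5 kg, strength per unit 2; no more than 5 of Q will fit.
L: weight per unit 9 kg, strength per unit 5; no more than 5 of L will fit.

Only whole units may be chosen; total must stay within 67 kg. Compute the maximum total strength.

M has the best ratio (7/5); taking only M gives at most 5×7 = 35 (stopped by the supply cap of 5).
Mixing does better — 5×M, 1×Q, and 4×L: weight 66 ≤ 67, strength 5·7 + 1·2 + 4·5 = 57.

57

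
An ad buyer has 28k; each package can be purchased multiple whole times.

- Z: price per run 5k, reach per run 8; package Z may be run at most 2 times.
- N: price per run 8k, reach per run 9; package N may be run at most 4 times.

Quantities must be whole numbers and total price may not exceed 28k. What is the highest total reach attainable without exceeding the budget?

34

This is a bounded integer knapsack.
2×Z and 2×N: price 26 ≤ 28, reach 2·8 + 2·9 = 34.
3×N: price 24 ≤ 28, reach 3·9 = 27.
Best is 34.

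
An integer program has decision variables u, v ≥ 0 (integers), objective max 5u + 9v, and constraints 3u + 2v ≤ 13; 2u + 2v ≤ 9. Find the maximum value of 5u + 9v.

Relaxing integrality, the LP optimum is 40.50 at (u,v) = (0, 4.5), which is not an integer point.
(u,v)=(0,4): 3·0+2·4=8≤13, 2·0+2·4=8≤9, objective 36.
(u,v)=(1,3): 3·1+2·3=9≤13, 2·1+2·3=8≤9, objective 32.
(u,v)=(0,3): 3·0+2·3=6≤13, 2·0+2·3=6≤9, objective 27.
No feasible integer point exceeds 36.

36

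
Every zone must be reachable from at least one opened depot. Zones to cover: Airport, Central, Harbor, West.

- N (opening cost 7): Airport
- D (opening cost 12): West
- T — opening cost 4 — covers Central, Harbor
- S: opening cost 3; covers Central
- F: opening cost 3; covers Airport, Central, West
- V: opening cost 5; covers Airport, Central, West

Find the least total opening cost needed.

This is a weighted set-cover instance.
Choose T and F: together they cover Airport, Central, Harbor, West — every zone.
Total opening cost: 4 + 3 = 7.
No cover costs less than 7.

7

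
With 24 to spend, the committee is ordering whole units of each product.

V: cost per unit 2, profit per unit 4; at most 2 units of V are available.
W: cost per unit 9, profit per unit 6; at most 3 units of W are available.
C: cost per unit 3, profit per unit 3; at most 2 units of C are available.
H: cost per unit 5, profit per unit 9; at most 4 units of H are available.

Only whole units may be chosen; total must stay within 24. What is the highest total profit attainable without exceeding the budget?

Take 2×V and 4×H: cost 24 ≤ 24, profit 2·4 + 4·9 = 44.
V has the best ratio (4/2) and is taken to its limit of 2; remaining capacity is filled optimally with the others.

44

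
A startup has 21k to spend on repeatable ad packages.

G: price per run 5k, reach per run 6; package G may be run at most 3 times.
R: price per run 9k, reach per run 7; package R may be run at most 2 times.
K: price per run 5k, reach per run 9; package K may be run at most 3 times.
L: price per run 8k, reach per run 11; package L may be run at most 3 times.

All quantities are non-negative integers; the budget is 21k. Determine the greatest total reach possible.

Take 1×G and 3×K: price 20 ≤ 21, reach 1·6 + 3·9 = 33.
K has the best ratio (9/5) and is taken to its limit of 3; remaining capacity is filled optimally with the others.

33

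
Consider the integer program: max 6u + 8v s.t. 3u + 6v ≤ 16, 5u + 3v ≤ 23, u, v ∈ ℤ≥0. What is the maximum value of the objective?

The continuous relaxation peaks at (4.29, 0.524) with value 29.90; rounding to a feasible lattice point costs some objective.
(u,v)=(3,1): 3·3+6·1=15≤16, 5·3+3·1=18≤23, objective 26.
(u,v)=(4,0): 3·4+6·0=12≤16, 5·4+3·0=20≤23, objective 24.
No feasible integer point exceeds 26.

26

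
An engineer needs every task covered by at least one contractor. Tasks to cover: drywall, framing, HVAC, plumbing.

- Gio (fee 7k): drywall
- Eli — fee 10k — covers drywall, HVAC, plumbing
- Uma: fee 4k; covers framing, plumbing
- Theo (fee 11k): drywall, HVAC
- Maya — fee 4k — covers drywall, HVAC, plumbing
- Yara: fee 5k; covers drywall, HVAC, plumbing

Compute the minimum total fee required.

8

Choose Uma and Maya: together they cover drywall, framing, HVAC, plumbing — every task.
Total fee: 4 + 4 = 8.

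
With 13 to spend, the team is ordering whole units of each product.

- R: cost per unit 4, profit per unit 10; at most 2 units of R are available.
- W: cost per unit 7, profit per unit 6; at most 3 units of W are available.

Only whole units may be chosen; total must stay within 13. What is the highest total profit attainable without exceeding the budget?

This is a bounded integer knapsack.
R has the best ratio (10/4); taking only R gives at most 2×10 = 20 (stopped by the supply cap of 2).
Optimal: 2×R: cost 8 ≤ 13, profit 2·10 = 20.

20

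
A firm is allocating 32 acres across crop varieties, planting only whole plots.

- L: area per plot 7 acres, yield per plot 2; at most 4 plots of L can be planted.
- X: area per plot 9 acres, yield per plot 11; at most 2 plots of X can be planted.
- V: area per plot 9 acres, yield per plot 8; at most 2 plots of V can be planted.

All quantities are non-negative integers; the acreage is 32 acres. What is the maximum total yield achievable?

30

This is a bounded integer knapsack.
X has the best ratio (11/9); taking only X gives at most 2×11 = 22 (stopped by the supply cap of 2).
Mixing does better — 2×X and 1×V: area 27 ≤ 32, yield 2·11 + 1·8 = 30.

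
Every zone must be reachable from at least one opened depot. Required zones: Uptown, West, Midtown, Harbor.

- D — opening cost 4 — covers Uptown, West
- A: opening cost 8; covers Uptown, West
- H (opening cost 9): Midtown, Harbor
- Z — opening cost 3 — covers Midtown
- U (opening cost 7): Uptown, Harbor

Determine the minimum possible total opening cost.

The greedy cost-per-new-zone heuristic would pick D, Z, and U for 14, but a cheaper cover exists.
Choose D and H: together they cover Uptown, West, Midtown, Harbor — every zone.
Total opening cost: 4 + 9 = 13.
No cover costs less than 13.

13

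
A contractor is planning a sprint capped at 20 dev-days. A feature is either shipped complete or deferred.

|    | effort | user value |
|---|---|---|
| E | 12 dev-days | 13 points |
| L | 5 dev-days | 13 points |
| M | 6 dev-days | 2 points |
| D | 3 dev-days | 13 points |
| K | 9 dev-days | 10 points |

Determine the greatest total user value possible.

Take E, L, and D: effort 12 + 5 + 3 = 20 ≤ 20, user value 13 + 13 + 13 = 39.
No other feasible combination does better.

39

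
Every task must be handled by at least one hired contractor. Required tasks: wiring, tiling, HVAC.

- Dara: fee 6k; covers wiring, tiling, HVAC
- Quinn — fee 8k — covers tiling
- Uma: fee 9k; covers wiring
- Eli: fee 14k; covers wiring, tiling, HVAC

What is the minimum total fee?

6

This is an integer covering problem.
Dara alone covers wiring, tiling, HVAC — every task.
Total fee: 6.
No cover costs less than 6.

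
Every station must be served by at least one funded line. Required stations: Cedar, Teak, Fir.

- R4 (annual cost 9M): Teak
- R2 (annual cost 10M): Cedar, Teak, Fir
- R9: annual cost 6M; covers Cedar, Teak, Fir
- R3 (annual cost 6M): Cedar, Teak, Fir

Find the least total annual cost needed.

This is an integer covering problem.
R9 alone covers Cedar, Teak, Fir — every station.
Total annual cost: 6.
No cover costs less than 6.

6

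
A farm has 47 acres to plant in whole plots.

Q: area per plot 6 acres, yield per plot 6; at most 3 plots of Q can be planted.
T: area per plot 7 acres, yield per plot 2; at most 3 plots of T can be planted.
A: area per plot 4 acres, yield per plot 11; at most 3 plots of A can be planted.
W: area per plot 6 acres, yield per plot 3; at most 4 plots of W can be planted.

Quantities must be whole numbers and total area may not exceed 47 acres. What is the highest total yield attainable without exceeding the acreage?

A has the best ratio (11/4); taking only A gives at most 3×11 = 33 (stopped by the supply cap of 3).
Mixing does better — 3×Q, 3×A, and 2×W: area 42 ≤ 47, yield 3·6 + 3·11 + 2·3 = 57.

57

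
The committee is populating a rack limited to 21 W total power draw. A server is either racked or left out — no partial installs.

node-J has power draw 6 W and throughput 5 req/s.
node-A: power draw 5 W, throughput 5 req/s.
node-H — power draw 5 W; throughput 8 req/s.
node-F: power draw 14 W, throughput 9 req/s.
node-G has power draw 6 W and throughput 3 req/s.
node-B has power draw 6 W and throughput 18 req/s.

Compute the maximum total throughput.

31

Treat it as a binary knapsack problem.
Take node-A, node-H, and node-B: power draw 5 + 5 + 6 = 16 ≤ 21, throughput 5 + 8 + 18 = 31.
No feasible combination exceeds this.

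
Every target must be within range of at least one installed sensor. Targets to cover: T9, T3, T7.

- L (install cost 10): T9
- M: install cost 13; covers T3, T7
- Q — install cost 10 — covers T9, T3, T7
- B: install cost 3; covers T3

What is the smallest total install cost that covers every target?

The greedy cost-per-new-target heuristic would pick B and Q for 13, but a cheaper cover exists.
Q alone covers T9, T3, T7 — every target.
Total install cost: 10.
No cover costs less than 10.

10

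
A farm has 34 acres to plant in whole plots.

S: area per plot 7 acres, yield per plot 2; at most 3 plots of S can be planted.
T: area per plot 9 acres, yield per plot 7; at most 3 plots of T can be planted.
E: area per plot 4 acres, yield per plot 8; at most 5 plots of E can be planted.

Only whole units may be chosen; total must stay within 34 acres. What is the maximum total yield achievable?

1×T and 5×E: area 29 ≤ 34, yield 1·7 + 5·8 = 47.
2×T and 4×E: area 34 ≤ 34, yield 2·7 + 4·8 = 46.
Best is 47.

47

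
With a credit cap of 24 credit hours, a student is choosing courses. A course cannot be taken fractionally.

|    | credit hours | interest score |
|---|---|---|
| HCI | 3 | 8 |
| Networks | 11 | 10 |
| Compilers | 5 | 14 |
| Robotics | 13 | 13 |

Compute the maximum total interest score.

Allowing fractional choices, the relaxed optimum would be about 37.7, but courses are indivisible.
Compilers + Robotics: credit hours 5 + 13 = 18 ≤ 24, interest score 14 + 13 = 27.
HCI + Compilers + Robotics: credit hours 3 + 5 + 13 = 21 ≤ 24, interest score 8 + 14 + 13 = 35.
HCI + Networks + Compilers: credit hours 3 + 11 + 5 = 19 ≤ 24, interest score 8 + 10 + 14 = 32.
Best is HCI, Compilers, and Robotics with total interest score 35.

35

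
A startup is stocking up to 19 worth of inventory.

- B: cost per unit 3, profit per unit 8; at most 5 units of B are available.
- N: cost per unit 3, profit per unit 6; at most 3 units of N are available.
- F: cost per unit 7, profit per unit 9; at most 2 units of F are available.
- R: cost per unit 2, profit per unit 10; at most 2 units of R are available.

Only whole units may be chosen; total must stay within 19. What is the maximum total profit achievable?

Take 5×B and 2×R: cost 19 ≤ 19, profit 5·8 + 2·10 = 60.
R has the best ratio (10/2) and is taken to its limit of 2; remaining capacity is filled optimally with the others.

60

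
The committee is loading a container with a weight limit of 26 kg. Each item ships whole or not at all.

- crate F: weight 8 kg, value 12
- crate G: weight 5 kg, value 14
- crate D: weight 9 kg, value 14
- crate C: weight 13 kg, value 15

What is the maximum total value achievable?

41

This is an integer program with binary decision variables.
Allowing fractional choices, the relaxed optimum would be about 44.6, but items are indivisible.
crate F + crate G + crate C: weight 8 + 5 + 13 = 26 ≤ 26, value 12 + 14 + 15 = 41.
crate F + crate G + crate D: weight 8 + 5 + 9 = 22 ≤ 26, value 12 + 14 + 14 = 40.
Best is crate F, crate G, and crate C with total value 41.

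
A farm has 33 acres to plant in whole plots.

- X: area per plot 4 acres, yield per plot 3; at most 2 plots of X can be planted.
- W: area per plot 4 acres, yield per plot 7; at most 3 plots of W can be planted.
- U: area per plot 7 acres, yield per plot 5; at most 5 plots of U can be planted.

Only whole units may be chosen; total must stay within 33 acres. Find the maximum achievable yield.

W has the best ratio (7/4); taking only W gives at most 3×7 = 21 (stopped by the supply cap of 3).
Mixing does better — 3×W and 3×U: area 33 ≤ 33, yield 3·7 + 3·5 = 36.

36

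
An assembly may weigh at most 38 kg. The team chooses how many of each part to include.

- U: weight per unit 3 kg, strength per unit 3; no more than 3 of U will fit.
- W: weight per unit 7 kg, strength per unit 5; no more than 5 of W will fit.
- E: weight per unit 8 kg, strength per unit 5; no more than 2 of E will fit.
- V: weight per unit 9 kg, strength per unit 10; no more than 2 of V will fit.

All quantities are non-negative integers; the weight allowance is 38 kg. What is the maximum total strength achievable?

36

3×U, 1×E, and 2×V: weight 35 ≤ 38, strength 3·3 + 1·5 + 2·10 = 34.
2×U, 2×W, and 2×V: weight 38 ≤ 38, strength 2·3 + 2·5 + 2·10 = 36.
Best is 36.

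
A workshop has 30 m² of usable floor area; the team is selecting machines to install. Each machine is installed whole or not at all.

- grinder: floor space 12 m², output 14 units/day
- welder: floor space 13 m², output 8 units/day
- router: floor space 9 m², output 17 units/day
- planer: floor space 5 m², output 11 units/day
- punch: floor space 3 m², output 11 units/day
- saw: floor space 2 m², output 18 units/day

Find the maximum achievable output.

60

Take grinder, router, punch, and saw: floor space 12 + 9 + 3 + 2 = 26 ≤ 30, output 14 + 17 + 11 + 18 = 60.
No feasible combination exceeds this.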